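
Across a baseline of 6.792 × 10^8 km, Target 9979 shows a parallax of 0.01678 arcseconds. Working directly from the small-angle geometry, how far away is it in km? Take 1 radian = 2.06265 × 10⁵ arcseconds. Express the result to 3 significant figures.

8.35 × 10^15 km

θ = 0.01678″ = 0.01678/206265 = 8.1352 × 10^-8 rad.
d = B/θ = (6.792 × 10^8) / (8.1352 × 10^-8) = 8.3489 × 10^15 km.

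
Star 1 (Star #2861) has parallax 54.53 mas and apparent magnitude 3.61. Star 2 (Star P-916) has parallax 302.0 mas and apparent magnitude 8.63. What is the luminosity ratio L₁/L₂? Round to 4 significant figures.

L₁/L₂ = 3124

d₁ = 1/p₁ = 1/0.05453″ = 18.339 pc; d₂ = 1/p₂ = 1/0.3020″ = 3.3113 pc.
M₁ = m₁ − 5 log₁₀ d₁ + 5 = 3.61 − 6.3169 + 5 = 2.2931.
M₂ = 8.63 − 2.6000 + 5 = 11.0300.
L₁/L₂ = 10^(0.4(M₂ − M₁)) = 10^(0.4 × 8.7369) = 10^3.49476 = 3124.4.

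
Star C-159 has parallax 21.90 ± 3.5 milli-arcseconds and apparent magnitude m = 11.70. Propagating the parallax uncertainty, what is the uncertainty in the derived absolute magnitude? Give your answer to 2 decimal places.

σ_M = 0.35 mag

M = m − 5 log₁₀ d + 5 = m + 5 log₁₀ p + 5, so ∂M/∂p = 5/(p ln 10).
σ_M = (5/ln 10) · (σ_p/p) = 2.1715 × 3.5/21.90 = 2.1715 × 0.15982 = 0.34705.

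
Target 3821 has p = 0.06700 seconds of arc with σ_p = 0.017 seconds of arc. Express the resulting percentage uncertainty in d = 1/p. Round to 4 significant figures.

25.37%

For d = 1/p, |σ_d/d| = |σ_p/p|.
σ_p/p = 0.017 / 0.06700 = 0.25373 = 25.373%.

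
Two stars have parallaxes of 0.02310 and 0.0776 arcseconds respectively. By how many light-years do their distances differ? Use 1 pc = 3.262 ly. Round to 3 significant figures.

99.2 ly

d_A = 1/0.02310″ = 43.29 pc; d_B = 1/0.07760″ = 12.887 pc.
|d_B − d_A| = |12.887 − 43.29| = 30.403 pc = 30.403 × 3.262 ly = 99.175 ly.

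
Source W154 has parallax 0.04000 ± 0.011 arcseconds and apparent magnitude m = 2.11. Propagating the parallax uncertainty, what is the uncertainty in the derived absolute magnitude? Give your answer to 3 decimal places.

σ_M = 0.597 mag

M = m − 5 log₁₀ d + 5 = m + 5 log₁₀ p + 5, so ∂M/∂p = 5/(p ln 10).
σ_M = (5/ln 10) · (σ_p/p) = 2.1715 × 0.011/0.04000 = 2.1715 × 0.275 = 0.59716.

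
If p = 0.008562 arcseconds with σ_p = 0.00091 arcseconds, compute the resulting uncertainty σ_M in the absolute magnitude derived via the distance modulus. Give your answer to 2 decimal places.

M = m − 5 log₁₀ d + 5 = m + 5 log₁₀ p + 5, so ∂M/∂p = 5/(p ln 10).
σ_M = (5/ln 10) · (σ_p/p) = 2.1715 × 0.00091/0.008562 = 2.1715 × 0.10628 = 0.23079.

σ_M = 0.23 mag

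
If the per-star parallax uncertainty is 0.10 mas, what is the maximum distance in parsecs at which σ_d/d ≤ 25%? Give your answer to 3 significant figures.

2500 pc

σ_d/d = σ_p/p, so the condition is σ_p/p ≤ 0.25, i.e. p ≥ σ_p/0.25.
p_min = 0.10/0.25 = 0.4 mas = 0.0004 arcsec.
d_max = 1/p_min = 1/0.0004 = 2500 pc.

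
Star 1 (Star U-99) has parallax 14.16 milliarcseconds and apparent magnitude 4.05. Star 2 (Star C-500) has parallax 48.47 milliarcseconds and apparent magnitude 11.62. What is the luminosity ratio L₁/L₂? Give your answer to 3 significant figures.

d₁ = 1/p₁ = 1/0.01416″ = 70.621 pc; d₂ = 1/p₂ = 1/0.04847″ = 20.631 pc.
M₁ = m₁ − 5 log₁₀ d₁ + 5 = 4.05 − 9.2447 + 5 = -0.1947.
M₂ = 11.62 − 6.5726 + 5 = 10.0474.
L₁/L₂ = 10^(0.4(M₂ − M₁)) = 10^(0.4 × 10.2421) = 10^4.09684 = 12498.

L₁/L₂ = 12500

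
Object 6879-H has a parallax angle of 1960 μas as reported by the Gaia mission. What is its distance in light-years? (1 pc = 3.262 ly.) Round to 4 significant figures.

p = 1960 μas = 0.001960 arcsec.
d = 1/p = 1/0.001960 = 510.2 pc.
In light-years: 510.2 × 3.262 = 1664.3 ly.

1664 light years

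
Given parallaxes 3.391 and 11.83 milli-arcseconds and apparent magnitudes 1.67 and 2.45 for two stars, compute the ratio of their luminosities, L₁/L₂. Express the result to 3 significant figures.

d₁ = 1/p₁ = 1/0.003391″ = 294.9 pc; d₂ = 1/p₂ = 1/0.01183″ = 84.531 pc.
M₁ = m₁ − 5 log₁₀ d₁ + 5 = 1.67 − 12.3484 + 5 = -5.6784.
M₂ = 2.45 − 9.6351 + 5 = -2.1851.
L₁/L₂ = 10^(0.4(M₂ − M₁)) = 10^(0.4 × 3.4933) = 10^1.39732 = 24.964.

L₁/L₂ = 25.0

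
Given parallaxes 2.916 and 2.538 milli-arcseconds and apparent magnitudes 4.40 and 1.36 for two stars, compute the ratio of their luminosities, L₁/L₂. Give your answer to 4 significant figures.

L₁/L₂ = 0.04607

d₁ = 1/p₁ = 1/0.002916″ = 342.94 pc; d₂ = 1/p₂ = 1/0.002538″ = 394.01 pc.
M₁ = m₁ − 5 log₁₀ d₁ + 5 = 4.40 − 12.6761 + 5 = -3.2761.
M₂ = 1.36 − 12.9775 + 5 = -6.6175.
L₁/L₂ = 10^(0.4(M₂ − M₁)) = 10^(0.4 × (-3.3414)) = 10^(-1.33656) = 0.046072.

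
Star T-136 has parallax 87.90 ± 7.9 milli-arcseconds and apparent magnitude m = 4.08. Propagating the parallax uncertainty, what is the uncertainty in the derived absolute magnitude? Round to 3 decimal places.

M = m − 5 log₁₀ d + 5 = m + 5 log₁₀ p + 5, so ∂M/∂p = 5/(p ln 10).
σ_M = (5/ln 10) · (σ_p/p) = 2.1715 × 7.9/87.90 = 2.1715 × 0.089875 = 0.19516.

σ_M = 0.195 mag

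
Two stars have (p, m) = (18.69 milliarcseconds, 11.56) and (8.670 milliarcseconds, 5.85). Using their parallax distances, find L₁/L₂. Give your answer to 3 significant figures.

L₁/L₂ = 0.00112

d₁ = 1/p₁ = 1/0.01869″ = 53.505 pc; d₂ = 1/p₂ = 1/0.008670″ = 115.34 pc.
M₁ = m₁ − 5 log₁₀ d₁ + 5 = 11.56 − 8.6420 + 5 = 7.9180.
M₂ = 5.85 − 10.3099 + 5 = 0.5401.
L₁/L₂ = 10^(0.4(M₂ − M₁)) = 10^(0.4 × (-7.3779)) = 10^(-2.95116) = 0.001119.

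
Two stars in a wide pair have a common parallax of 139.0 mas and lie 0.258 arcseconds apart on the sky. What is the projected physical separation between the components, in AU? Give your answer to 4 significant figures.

d = 1/p = 1/0.1390″ = 7.1942 pc.
At distance d (pc), an angle of θ arcsec spans θ·d AU: s = 0.258 × 7.1942 = 1.8561 AU.

1.856 AU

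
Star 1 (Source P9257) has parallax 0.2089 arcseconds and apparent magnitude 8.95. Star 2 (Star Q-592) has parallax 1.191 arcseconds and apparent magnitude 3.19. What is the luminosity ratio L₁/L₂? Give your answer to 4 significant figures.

L₁/L₂ = 0.1614

d₁ = 1/p₁ = 1/0.2089″ = 4.787 pc; d₂ = 1/p₂ = 1/1.191″ = 0.83963 pc.
M₁ = m₁ − 5 log₁₀ d₁ + 5 = 8.95 − 3.4003 + 5 = 10.5497.
M₂ = 3.19 − (-0.3796) + 5 = 8.5696.
L₁/L₂ = 10^(0.4(M₂ − M₁)) = 10^(0.4 × (-1.9801)) = 10^(-0.79204) = 0.16142.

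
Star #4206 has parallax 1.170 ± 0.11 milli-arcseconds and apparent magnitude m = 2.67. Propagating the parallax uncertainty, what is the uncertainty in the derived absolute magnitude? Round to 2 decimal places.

M = m − 5 log₁₀ d + 5 = m + 5 log₁₀ p + 5, so ∂M/∂p = 5/(p ln 10).
σ_M = (5/ln 10) · (σ_p/p) = 2.1715 × 0.11/1.170 = 2.1715 × 0.094017 = 0.20416.

σ_M = 0.20 mag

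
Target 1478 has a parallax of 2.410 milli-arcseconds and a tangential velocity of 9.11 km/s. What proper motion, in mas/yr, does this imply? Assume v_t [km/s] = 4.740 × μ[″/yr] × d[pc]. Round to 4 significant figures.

d = 1/p = 1/0.002410″ = 414.94 pc.
μ = v_t / (4.74 d) = 9.11 / (4.74 × 414.94) = 9.11 / 1966.8 = 0.0046319 ″/yr = 4.6319 mas/yr.

4.632 mas/yr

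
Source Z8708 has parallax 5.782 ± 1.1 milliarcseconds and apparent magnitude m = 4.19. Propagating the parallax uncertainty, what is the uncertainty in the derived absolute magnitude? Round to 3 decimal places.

σ_M = 0.413 mag

M = m − 5 log₁₀ d + 5 = m + 5 log₁₀ p + 5, so ∂M/∂p = 5/(p ln 10).
σ_M = (5/ln 10) · (σ_p/p) = 2.1715 × 1.1/5.782 = 2.1715 × 0.19025 = 0.41313.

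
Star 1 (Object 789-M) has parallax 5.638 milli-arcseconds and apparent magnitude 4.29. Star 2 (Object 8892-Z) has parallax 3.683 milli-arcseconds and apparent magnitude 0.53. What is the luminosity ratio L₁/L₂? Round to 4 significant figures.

d₁ = 1/p₁ = 1/0.005638″ = 177.37 pc; d₂ = 1/p₂ = 1/0.003683″ = 271.52 pc.
M₁ = m₁ − 5 log₁₀ d₁ + 5 = 4.29 − 11.2444 + 5 = -1.9544.
M₂ = 0.53 − 12.1690 + 5 = -6.6390.
L₁/L₂ = 10^(0.4(M₂ − M₁)) = 10^(0.4 × (-4.6846)) = 10^(-1.87384) = 0.013371.

L₁/L₂ = 0.01337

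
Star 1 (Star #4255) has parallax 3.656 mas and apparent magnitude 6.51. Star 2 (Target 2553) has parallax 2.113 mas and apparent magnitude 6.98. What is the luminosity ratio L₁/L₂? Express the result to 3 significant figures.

d₁ = 1/p₁ = 1/0.003656″ = 273.52 pc; d₂ = 1/p₂ = 1/0.002113″ = 473.26 pc.
M₁ = m₁ − 5 log₁₀ d₁ + 5 = 6.51 − 12.1849 + 5 = -0.6749.
M₂ = 6.98 − 13.3755 + 5 = -1.3955.
L₁/L₂ = 10^(0.4(M₂ − M₁)) = 10^(0.4 × (-0.7206)) = 10^(-0.28824) = 0.51494.

L₁/L₂ = 0.515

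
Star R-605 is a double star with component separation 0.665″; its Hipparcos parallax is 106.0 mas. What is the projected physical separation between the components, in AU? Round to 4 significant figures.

6.274 AU

d = 1/p = 1/0.1060″ = 9.434 pc.
At distance d (pc), an angle of θ arcsec spans θ·d AU: s = 0.665 × 9.434 = 6.2736 AU.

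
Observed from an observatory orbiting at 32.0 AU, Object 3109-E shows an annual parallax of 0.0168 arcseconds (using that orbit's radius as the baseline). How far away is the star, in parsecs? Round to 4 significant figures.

1905 pc

With baseline B (in AU) and parallax p (in arcsec), d = B/p parsecs.
d = 32.0 / 0.0168 = 1904.8 pc.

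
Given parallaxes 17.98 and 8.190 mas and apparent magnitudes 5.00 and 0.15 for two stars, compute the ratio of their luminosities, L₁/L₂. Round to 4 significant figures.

L₁/L₂ = 0.002382

d₁ = 1/p₁ = 1/0.01798″ = 55.617 pc; d₂ = 1/p₂ = 1/0.008190″ = 122.1 pc.
M₁ = m₁ − 5 log₁₀ d₁ + 5 = 5.00 − 8.7260 + 5 = 1.2740.
M₂ = 0.15 − 10.4336 + 5 = -5.2836.
L₁/L₂ = 10^(0.4(M₂ − M₁)) = 10^(0.4 × (-6.5576)) = 10^(-2.62304) = 0.0023821.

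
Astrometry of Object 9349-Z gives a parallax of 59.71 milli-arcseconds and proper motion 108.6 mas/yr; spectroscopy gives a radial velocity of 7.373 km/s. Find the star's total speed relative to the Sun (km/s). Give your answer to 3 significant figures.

d = 1/p = 1/0.05971″ = 16.748 pc.
μ = 108.6 mas/yr = 0.1086 ″/yr.
v_t = 4.740 μ d = 4.740 × 0.1086 × 16.748 = 8.6213 km/s.
v = √(v_r² + v_t²) = √(7.373² + 8.6213²) = √128.688 = 11.344 km/s.

11.3 km/s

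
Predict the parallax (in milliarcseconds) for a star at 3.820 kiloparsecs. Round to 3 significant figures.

d = 3.820 kpc = 3820 pc.
p = 1/d = 1/3820 = 0.00026178 arcsec.
= 0.00026178 × 1000 = 0.26178 mas.

0.262 mas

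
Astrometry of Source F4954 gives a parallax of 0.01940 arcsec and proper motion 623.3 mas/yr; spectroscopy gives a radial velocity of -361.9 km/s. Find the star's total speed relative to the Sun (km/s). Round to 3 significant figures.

d = 1/p = 1/0.01940″ = 51.546 pc.
μ = 623.3 mas/yr = 0.6233 ″/yr.
v_t = 4.740 μ d = 4.740 × 0.6233 × 51.546 = 152.29 km/s.
v = √(v_r² + v_t²) = √((-361.9)² + 152.29²) = √154164 = 392.64 km/s.

393 km/s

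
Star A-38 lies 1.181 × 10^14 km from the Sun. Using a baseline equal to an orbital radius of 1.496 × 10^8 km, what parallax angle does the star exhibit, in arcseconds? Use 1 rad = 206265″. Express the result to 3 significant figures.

θ ≈ B/d = (1.496 × 10^8) / (1.181 × 10^14) = 1.2667 × 10^-6 rad.
In arcseconds: 1.2667 × 10^-6 × 206265 = 0.26128″.

0.261 arcsec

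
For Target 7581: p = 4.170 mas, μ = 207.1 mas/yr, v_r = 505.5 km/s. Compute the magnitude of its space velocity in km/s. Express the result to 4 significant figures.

d = 1/p = 1/0.004170″ = 239.81 pc.
μ = 207.1 mas/yr = 0.2071 ″/yr.
v_t = 4.740 μ d = 4.740 × 0.2071 × 239.81 = 235.41 km/s.
v = √(v_r² + v_t²) = √(505.5² + 235.41²) = √310948 = 557.63 km/s.

557.6 km/s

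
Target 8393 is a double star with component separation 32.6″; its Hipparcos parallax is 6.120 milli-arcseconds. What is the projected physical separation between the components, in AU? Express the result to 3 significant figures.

d = 1/p = 1/0.006120″ = 163.4 pc.
At distance d (pc), an angle of θ arcsec spans θ·d AU: s = 32.6 × 163.4 = 5326.8 AU.

5330 AU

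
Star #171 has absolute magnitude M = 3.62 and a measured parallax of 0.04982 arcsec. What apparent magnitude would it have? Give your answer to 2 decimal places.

d = 1/p = 1/0.04982″ = 20.072 pc.
m − M = 5 log₁₀ d − 5 = 5 log₁₀(20.072) − 5 = 6.5130 − 5 = 1.5130.
m = M + (m − M) = 3.62 + 1.5130 = 5.13.

m = 5.13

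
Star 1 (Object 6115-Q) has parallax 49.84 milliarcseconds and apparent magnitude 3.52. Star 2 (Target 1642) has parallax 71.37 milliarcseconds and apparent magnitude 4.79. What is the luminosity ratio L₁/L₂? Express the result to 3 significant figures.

L₁/L₂ = 6.61

d₁ = 1/p₁ = 1/0.04984″ = 20.064 pc; d₂ = 1/p₂ = 1/0.07137″ = 14.011 pc.
M₁ = m₁ − 5 log₁₀ d₁ + 5 = 3.52 − 6.5121 + 5 = 2.0079.
M₂ = 4.79 − 5.7323 + 5 = 4.0577.
L₁/L₂ = 10^(0.4(M₂ − M₁)) = 10^(0.4 × 2.0498) = 10^0.81992 = 6.6057.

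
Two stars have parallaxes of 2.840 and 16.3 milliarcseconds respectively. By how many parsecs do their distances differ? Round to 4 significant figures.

d_A = 1/0.002840″ = 352.11 pc; d_B = 1/0.01630″ = 61.35 pc.
|d_B − d_A| = |61.35 − 352.11| = 290.76 pc.

290.8 pc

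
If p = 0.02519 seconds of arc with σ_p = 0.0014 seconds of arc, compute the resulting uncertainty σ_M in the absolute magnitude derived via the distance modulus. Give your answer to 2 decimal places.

M = m − 5 log₁₀ d + 5 = m + 5 log₁₀ p + 5, so ∂M/∂p = 5/(p ln 10).
σ_M = (5/ln 10) · (σ_p/p) = 2.1715 × 0.0014/0.02519 = 2.1715 × 0.055578 = 0.12069.

σ_M = 0.12 mag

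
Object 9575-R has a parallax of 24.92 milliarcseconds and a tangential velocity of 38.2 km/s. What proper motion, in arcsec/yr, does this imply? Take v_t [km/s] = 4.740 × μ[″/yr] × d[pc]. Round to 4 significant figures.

d = 1/p = 1/0.02492″ = 40.128 pc.
μ = v_t / (4.74 d) = 38.2 / (4.74 × 40.128) = 38.2 / 190.21 = 0.20083 ″/yr.

0.2008 arcsec/yr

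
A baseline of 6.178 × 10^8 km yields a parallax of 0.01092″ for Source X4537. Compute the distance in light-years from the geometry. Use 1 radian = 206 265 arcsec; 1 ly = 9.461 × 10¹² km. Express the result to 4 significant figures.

1233 ly

θ = 0.01092″ = 0.01092/206265 = 5.2942 × 10^-8 rad.
d = B/θ = (6.178 × 10^8) / (5.2942 × 10^-8) = 1.1669 × 10^16 km = (1.1669 × 10^16) / (9.461 × 10^12) ly = 1233.4 ly.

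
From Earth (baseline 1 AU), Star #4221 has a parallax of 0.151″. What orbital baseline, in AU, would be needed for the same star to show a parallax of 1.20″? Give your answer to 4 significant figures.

Parallax scales linearly with baseline: p ∝ B, so B = p_target / p_Earth × 1 AU.
B = 1.20 / 0.151 = 7.947 AU.

7.947 AU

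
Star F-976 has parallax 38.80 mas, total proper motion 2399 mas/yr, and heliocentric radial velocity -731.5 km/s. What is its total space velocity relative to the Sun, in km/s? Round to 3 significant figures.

788 km/s

d = 1/p = 1/0.03880″ = 25.773 pc.
μ = 2399 mas/yr = 2.399 ″/yr.
v_t = 4.740 μ d = 4.740 × 2.399 × 25.773 = 293.07 km/s.
v = √(v_r² + v_t²) = √((-731.5)² + 293.07²) = √620982 = 788.02 km/s.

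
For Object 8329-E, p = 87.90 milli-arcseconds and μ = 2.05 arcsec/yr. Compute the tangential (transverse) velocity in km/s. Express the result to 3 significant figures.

d = 1/p = 1/0.08790″ = 11.377 pc.
v_t = 4.74 × μ × d = 4.74 × 2.05 × 11.377 = 110.55 km/s.

111 km/s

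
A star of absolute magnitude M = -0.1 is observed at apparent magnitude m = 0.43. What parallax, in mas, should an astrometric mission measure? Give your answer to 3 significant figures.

78.3 mas

m − M = 0.43 − (-0.1) = 0.53.
d = 10^((m−M)/5 + 1) = 10^1.106 = 12.764 pc.
p = 1/d = 1/12.764 = 0.078345 arcsec = 78.345 mas.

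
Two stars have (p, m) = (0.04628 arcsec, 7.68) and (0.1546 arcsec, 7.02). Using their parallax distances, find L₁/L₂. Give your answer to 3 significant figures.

L₁/L₂ = 6.08

d₁ = 1/p₁ = 1/0.04628″ = 21.608 pc; d₂ = 1/p₂ = 1/0.1546″ = 6.4683 pc.
M₁ = m₁ − 5 log₁₀ d₁ + 5 = 7.68 − 6.6731 + 5 = 6.0069.
M₂ = 7.02 − 4.0540 + 5 = 7.9660.
L₁/L₂ = 10^(0.4(M₂ − M₁)) = 10^(0.4 × 1.9591) = 10^0.78364 = 6.0763.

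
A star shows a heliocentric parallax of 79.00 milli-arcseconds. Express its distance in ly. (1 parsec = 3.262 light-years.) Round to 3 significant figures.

41.3 ly

p = 79.00 milli-arcseconds = 0.07900 arcsec.
d = 1/p = 1/0.07900 = 12.658 pc.
In light-years: 12.658 × 3.262 = 41.29 ly.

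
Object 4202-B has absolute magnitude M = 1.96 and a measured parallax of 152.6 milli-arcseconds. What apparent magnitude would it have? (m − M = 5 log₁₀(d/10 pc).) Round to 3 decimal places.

d = 1/p = 1/0.1526″ = 6.5531 pc.
m − M = 5 log₁₀ d − 5 = 5 log₁₀(6.5531) − 5 = 4.0822 − 5 = -0.9178.
m = M + (m − M) = 1.96 + (-0.9178) = 1.042.

m = 1.042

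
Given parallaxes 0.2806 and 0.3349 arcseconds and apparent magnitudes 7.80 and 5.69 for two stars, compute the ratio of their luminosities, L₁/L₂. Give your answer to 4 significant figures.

d₁ = 1/p₁ = 1/0.2806″ = 3.5638 pc; d₂ = 1/p₂ = 1/0.3349″ = 2.986 pc.
M₁ = m₁ − 5 log₁₀ d₁ + 5 = 7.80 − 2.7596 + 5 = 10.0404.
M₂ = 5.69 − 2.3754 + 5 = 8.3146.
L₁/L₂ = 10^(0.4(M₂ − M₁)) = 10^(0.4 × (-1.7258)) = 10^(-0.69032) = 0.20402.

L₁/L₂ = 0.2040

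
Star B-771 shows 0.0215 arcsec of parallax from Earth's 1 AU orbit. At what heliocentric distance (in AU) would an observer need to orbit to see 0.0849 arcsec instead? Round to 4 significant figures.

Parallax scales linearly with baseline: p ∝ B, so B = p_target / p_Earth × 1 AU.
B = 0.0849 / 0.0215 = 3.9488 AU.

3.949 AU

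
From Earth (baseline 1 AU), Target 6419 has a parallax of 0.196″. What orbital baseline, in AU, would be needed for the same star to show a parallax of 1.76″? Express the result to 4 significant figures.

Parallax scales linearly with baseline: p ∝ B, so B = p_target / p_Earth × 1 AU.
B = 1.76 / 0.196 = 8.9796 AU.

8.980 AU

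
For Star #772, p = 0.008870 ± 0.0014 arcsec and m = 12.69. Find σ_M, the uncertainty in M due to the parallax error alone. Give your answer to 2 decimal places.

M = m − 5 log₁₀ d + 5 = m + 5 log₁₀ p + 5, so ∂M/∂p = 5/(p ln 10).
σ_M = (5/ln 10) · (σ_p/p) = 2.1715 × 0.0014/0.008870 = 2.1715 × 0.15784 = 0.34275.

σ_M = 0.34 mag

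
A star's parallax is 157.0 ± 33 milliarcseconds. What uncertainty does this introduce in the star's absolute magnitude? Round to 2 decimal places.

M = m − 5 log₁₀ d + 5 = m + 5 log₁₀ p + 5, so ∂M/∂p = 5/(p ln 10).
σ_M = (5/ln 10) · (σ_p/p) = 2.1715 × 33/157.0 = 2.1715 × 0.21019 = 0.45643.

σ_M = 0.46 mag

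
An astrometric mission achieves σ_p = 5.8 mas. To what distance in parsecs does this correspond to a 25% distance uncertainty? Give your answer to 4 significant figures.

σ_d/d = σ_p/p, so the condition is σ_p/p ≤ 0.25, i.e. p ≥ σ_p/0.25.
p_min = 5.8/0.25 = 23.2 mas = 0.0232 arcsec.
d_max = 1/p_min = 1/0.0232 = 43.103 pc.

43.10 pc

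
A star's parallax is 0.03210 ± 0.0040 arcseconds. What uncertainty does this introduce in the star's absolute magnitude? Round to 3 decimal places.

M = m − 5 log₁₀ d + 5 = m + 5 log₁₀ p + 5, so ∂M/∂p = 5/(p ln 10).
σ_M = (5/ln 10) · (σ_p/p) = 2.1715 × 0.0040/0.03210 = 2.1715 × 0.12461 = 0.27059.

σ_M = 0.271 mag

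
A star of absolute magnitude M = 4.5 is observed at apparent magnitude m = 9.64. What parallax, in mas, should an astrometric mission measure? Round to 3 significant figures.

m − M = 9.64 − 4.5 = 5.14.
d = 10^((m−M)/5 + 1) = 10^2.028 = 106.66 pc.
p = 1/d = 1/106.66 = 0.0093756 arcsec = 9.3756 mas.

9.38 mas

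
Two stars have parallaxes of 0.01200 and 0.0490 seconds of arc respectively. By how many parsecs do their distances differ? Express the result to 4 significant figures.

d_A = 1/0.01200″ = 83.333 pc; d_B = 1/0.04900″ = 20.408 pc.
|d_B − d_A| = |20.408 − 83.333| = 62.925 pc.

62.93 pc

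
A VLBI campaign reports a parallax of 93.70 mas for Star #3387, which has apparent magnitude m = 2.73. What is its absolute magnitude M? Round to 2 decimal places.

d = 1/p = 1/0.09370″ = 10.672 pc.
m − M = 5 log₁₀(10.672) − 5 = 5.1412 − 5 = 0.1412.
M = m − (m − M) = 2.73 − 0.1412 = 2.59.

M = 2.59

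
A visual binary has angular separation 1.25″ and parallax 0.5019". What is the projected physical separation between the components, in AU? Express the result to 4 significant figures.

2.491 AU

d = 1/p = 1/0.5019″ = 1.9924 pc.
At distance d (pc), an angle of θ arcsec spans θ·d AU: s = 1.25 × 1.9924 = 2.4905 AU.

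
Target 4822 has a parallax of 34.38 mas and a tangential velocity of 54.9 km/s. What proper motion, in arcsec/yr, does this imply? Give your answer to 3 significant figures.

0.398 arcsec/yr

d = 1/p = 1/0.03438″ = 29.087 pc.
μ = v_t / (4.74 d) = 54.9 / (4.74 × 29.087) = 54.9 / 137.87 = 0.3982 ″/yr.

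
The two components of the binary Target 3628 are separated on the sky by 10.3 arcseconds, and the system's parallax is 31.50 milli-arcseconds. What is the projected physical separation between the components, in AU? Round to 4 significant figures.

327.0 AU

d = 1/p = 1/0.03150″ = 31.746 pc.
At distance d (pc), an angle of θ arcsec spans θ·d AU: s = 10.3 × 31.746 = 326.98 AU.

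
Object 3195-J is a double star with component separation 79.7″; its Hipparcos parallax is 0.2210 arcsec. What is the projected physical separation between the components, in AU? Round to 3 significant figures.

d = 1/p = 1/0.2210″ = 4.5249 pc.
At distance d (pc), an angle of θ arcsec spans θ·d AU: s = 79.7 × 4.5249 = 360.63 AU.

361 AU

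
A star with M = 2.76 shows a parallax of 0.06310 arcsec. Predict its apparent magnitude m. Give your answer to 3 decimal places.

m = 3.760

d = 1/p = 1/0.06310″ = 15.848 pc.
m − M = 5 log₁₀ d − 5 = 5 log₁₀(15.848) − 5 = 5.9999 − 5 = 0.9999.
m = M + (m − M) = 2.76 + 0.9999 = 3.760.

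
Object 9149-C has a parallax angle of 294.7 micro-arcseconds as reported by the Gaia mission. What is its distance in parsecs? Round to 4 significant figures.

p = 294.7 micro-arcseconds = 0.0002947 arcsec.
d = 1/p = 1/0.0002947 = 3393.3 pc.

3393 pc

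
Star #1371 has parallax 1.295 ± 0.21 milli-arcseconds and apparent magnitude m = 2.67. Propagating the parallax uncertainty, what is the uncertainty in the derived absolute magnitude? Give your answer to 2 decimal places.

σ_M = 0.35 mag

M = m − 5 log₁₀ d + 5 = m + 5 log₁₀ p + 5, so ∂M/∂p = 5/(p ln 10).
σ_M = (5/ln 10) · (σ_p/p) = 2.1715 × 0.21/1.295 = 2.1715 × 0.16216 = 0.35213.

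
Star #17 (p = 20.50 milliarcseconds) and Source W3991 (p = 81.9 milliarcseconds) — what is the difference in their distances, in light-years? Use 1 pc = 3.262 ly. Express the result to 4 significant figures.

d_A = 1/0.02050″ = 48.78 pc; d_B = 1/0.08190″ = 12.21 pc.
|d_B − d_A| = |12.21 − 48.78| = 36.57 pc = 36.57 × 3.262 ly = 119.29 ly.

119.3 ly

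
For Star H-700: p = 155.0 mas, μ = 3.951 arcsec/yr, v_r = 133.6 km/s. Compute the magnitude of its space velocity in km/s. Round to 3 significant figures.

d = 1/p = 1/0.1550″ = 6.4516 pc.
v_t = 4.740 μ d = 4.740 × 3.951 × 6.4516 = 120.82 km/s.
v = √(v_r² + v_t²) = √(133.6² + 120.82²) = √32446.4 = 180.13 km/s.

180 km/s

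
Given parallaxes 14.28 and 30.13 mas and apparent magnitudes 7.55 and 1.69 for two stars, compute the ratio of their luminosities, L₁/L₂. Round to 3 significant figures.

L₁/L₂ = 0.0202

d₁ = 1/p₁ = 1/0.01428″ = 70.028 pc; d₂ = 1/p₂ = 1/0.03013″ = 33.19 pc.
M₁ = m₁ − 5 log₁₀ d₁ + 5 = 7.55 − 9.2264 + 5 = 3.3236.
M₂ = 1.69 − 7.6050 + 5 = -0.9150.
L₁/L₂ = 10^(0.4(M₂ − M₁)) = 10^(0.4 × (-4.2386)) = 10^(-1.69544) = 0.020163.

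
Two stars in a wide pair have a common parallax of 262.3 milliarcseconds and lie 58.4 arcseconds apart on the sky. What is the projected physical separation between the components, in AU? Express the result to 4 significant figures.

222.6 AU

d = 1/p = 1/0.2623″ = 3.8124 pc.
At distance d (pc), an angle of θ arcsec spans θ·d AU: s = 58.4 × 3.8124 = 222.64 AU.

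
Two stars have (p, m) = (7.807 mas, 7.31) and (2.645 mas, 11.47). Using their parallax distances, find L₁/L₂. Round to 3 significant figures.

L₁/L₂ = 5.30

d₁ = 1/p₁ = 1/0.007807″ = 128.09 pc; d₂ = 1/p₂ = 1/0.002645″ = 378.07 pc.
M₁ = m₁ − 5 log₁₀ d₁ + 5 = 7.31 − 10.5376 + 5 = 1.7724.
M₂ = 11.47 − 12.8879 + 5 = 3.5821.
L₁/L₂ = 10^(0.4(M₂ − M₁)) = 10^(0.4 × 1.8097) = 10^0.72388 = 5.2952.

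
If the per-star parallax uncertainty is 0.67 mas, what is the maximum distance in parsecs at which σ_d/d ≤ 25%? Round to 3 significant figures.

σ_d/d = σ_p/p, so the condition is σ_p/p ≤ 0.25, i.e. p ≥ σ_p/0.25.
p_min = 0.67/0.25 = 2.68 mas = 0.00268 arcsec.
d_max = 1/p_min = 1/0.00268 = 373.13 pc.

373 pc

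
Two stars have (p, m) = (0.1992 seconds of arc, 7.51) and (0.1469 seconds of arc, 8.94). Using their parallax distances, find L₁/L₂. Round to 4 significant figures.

L₁/L₂ = 2.030

d₁ = 1/p₁ = 1/0.1992″ = 5.0201 pc; d₂ = 1/p₂ = 1/0.1469″ = 6.8074 pc.
M₁ = m₁ − 5 log₁₀ d₁ + 5 = 7.51 − 3.5036 + 5 = 9.0064.
M₂ = 8.94 − 4.1649 + 5 = 9.7751.
L₁/L₂ = 10^(0.4(M₂ − M₁)) = 10^(0.4 × 0.7687) = 10^0.30748 = 2.0299.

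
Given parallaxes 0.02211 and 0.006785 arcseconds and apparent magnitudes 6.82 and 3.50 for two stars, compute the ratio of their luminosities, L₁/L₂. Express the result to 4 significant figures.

L₁/L₂ = 0.004425

d₁ = 1/p₁ = 1/0.02211″ = 45.228 pc; d₂ = 1/p₂ = 1/0.006785″ = 147.38 pc.
M₁ = m₁ − 5 log₁₀ d₁ + 5 = 6.82 − 8.2770 + 5 = 3.5430.
M₂ = 3.50 − 10.8422 + 5 = -2.3422.
L₁/L₂ = 10^(0.4(M₂ − M₁)) = 10^(0.4 × (-5.8852)) = 10^(-2.35408) = 0.0044251.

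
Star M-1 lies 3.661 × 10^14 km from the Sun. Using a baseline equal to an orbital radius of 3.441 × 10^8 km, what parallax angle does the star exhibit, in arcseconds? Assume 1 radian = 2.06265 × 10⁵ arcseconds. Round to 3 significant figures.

0.194 arcsec

θ ≈ B/d = (3.441 × 10^8) / (3.661 × 10^14) = 9.3991 × 10^-7 rad.
In arcseconds: 9.3991 × 10^-7 × 206265 = 0.19387″.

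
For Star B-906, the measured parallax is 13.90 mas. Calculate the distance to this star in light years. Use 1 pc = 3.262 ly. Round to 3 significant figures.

235 light years

p = 13.90 mas = 0.01390 arcsec.
d = 1/p = 1/0.01390 = 71.942 pc.
In light-years: 71.942 × 3.262 = 234.67 ly.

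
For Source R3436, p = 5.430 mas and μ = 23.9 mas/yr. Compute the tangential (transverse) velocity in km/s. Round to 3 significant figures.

d = 1/p = 1/0.005430″ = 184.16 pc.
μ = 23.9 mas/yr = 0.0239 ″/yr.
v_t = 4.74 × μ × d = 4.74 × 0.0239 × 184.16 = 20.863 km/s.

20.9 km/s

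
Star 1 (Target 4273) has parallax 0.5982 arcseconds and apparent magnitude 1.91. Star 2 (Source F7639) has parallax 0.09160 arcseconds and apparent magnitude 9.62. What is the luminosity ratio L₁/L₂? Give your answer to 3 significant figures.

d₁ = 1/p₁ = 1/0.5982″ = 1.6717 pc; d₂ = 1/p₂ = 1/0.09160″ = 10.917 pc.
M₁ = m₁ − 5 log₁₀ d₁ + 5 = 1.91 − 1.1158 + 5 = 5.7942.
M₂ = 9.62 − 5.1905 + 5 = 9.4295.
L₁/L₂ = 10^(0.4(M₂ − M₁)) = 10^(0.4 × 3.6353) = 10^1.45412 = 28.452.

L₁/L₂ = 28.5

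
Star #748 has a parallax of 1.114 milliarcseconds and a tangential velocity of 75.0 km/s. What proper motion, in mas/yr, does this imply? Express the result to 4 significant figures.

17.63 mas/yr

d = 1/p = 1/0.001114″ = 897.67 pc.
μ = v_t / (4.74 d) = 75.0 / (4.74 × 897.67) = 75.0 / 4255 = 0.017626 ″/yr = 17.626 mas/yr.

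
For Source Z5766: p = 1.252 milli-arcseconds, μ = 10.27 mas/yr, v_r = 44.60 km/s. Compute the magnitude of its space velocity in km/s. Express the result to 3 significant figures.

59.2 km/s

d = 1/p = 1/0.001252″ = 798.72 pc.
μ = 10.27 mas/yr = 0.01027 ″/yr.
v_t = 4.740 μ d = 4.740 × 0.01027 × 798.72 = 38.882 km/s.
v = √(v_r² + v_t²) = √(44.60² + 38.882²) = √3500.97 = 59.169 km/s.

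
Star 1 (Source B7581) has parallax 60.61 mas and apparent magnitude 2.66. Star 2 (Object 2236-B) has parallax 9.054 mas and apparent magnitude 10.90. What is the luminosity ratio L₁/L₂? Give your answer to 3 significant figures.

d₁ = 1/p₁ = 1/0.06061″ = 16.499 pc; d₂ = 1/p₂ = 1/0.009054″ = 110.45 pc.
M₁ = m₁ − 5 log₁₀ d₁ + 5 = 2.66 − 6.0873 + 5 = 1.5727.
M₂ = 10.90 − 10.2158 + 5 = 5.6842.
L₁/L₂ = 10^(0.4(M₂ − M₁)) = 10^(0.4 × 4.1115) = 10^1.64460 = 44.116.

L₁/L₂ = 44.1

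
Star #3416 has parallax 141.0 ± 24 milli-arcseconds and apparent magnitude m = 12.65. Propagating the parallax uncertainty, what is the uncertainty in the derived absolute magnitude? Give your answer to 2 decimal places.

M = m − 5 log₁₀ d + 5 = m + 5 log₁₀ p + 5, so ∂M/∂p = 5/(p ln 10).
σ_M = (5/ln 10) · (σ_p/p) = 2.1715 × 24/141.0 = 2.1715 × 0.17021 = 0.36961.

σ_M = 0.37 mag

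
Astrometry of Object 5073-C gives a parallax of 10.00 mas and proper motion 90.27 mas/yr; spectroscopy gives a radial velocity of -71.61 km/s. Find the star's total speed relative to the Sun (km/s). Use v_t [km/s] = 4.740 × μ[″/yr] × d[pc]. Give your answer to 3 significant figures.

83.4 km/s

d = 1/p = 1/0.01000″ = 100 pc.
μ = 90.27 mas/yr = 0.09027 ″/yr.
v_t = 4.740 μ d = 4.740 × 0.09027 × 100 = 42.788 km/s.
v = √(v_r² + v_t²) = √((-71.61)² + 42.788²) = √6958.81 = 83.419 km/s.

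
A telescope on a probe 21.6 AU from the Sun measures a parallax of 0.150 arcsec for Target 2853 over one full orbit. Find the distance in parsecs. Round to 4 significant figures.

144.0 pc

With baseline B (in AU) and parallax p (in arcsec), d = B/p parsecs.
d = 21.6 / 0.150 = 144 pc.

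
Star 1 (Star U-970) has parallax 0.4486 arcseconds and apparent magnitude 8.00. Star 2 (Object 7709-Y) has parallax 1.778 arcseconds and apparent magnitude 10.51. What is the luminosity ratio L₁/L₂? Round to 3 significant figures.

d₁ = 1/p₁ = 1/0.4486″ = 2.2292 pc; d₂ = 1/p₂ = 1/1.778″ = 0.56243 pc.
M₁ = m₁ − 5 log₁₀ d₁ + 5 = 8.00 − 1.7407 + 5 = 11.2593.
M₂ = 10.51 − (-1.2497) + 5 = 16.7597.
L₁/L₂ = 10^(0.4(M₂ − M₁)) = 10^(0.4 × 5.5004) = 10^2.20016 = 158.55.

L₁/L₂ = 159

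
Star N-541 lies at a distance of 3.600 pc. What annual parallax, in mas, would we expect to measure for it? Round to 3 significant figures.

278 mas

p = 1/d = 1/3.6 = 0.27778 arcsec.
= 0.27778 × 1000 = 277.78 mas.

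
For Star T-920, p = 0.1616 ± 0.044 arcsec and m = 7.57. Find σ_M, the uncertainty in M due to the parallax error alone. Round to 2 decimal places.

M = m − 5 log₁₀ d + 5 = m + 5 log₁₀ p + 5, so ∂M/∂p = 5/(p ln 10).
σ_M = (5/ln 10) · (σ_p/p) = 2.1715 × 0.044/0.1616 = 2.1715 × 0.27228 = 0.59126.

σ_M = 0.59 mag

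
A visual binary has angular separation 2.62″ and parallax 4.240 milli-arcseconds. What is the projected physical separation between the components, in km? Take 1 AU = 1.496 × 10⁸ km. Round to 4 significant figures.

d = 1/p = 1/0.004240″ = 235.85 pc.
At distance d (pc), an angle of θ arcsec spans θ·d AU: s = 2.62 × 235.85 = 617.93 AU.
= 617.93 × 1.496 × 10⁸ km = 9.2442 × 10^10 km.

9.244 × 10^10 km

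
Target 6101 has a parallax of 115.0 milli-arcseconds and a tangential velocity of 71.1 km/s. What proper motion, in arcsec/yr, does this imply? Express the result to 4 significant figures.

d = 1/p = 1/0.1150″ = 8.6957 pc.
μ = v_t / (4.74 d) = 71.1 / (4.74 × 8.6957) = 71.1 / 41.218 = 1.725 ″/yr.

1.725 arcsec/yr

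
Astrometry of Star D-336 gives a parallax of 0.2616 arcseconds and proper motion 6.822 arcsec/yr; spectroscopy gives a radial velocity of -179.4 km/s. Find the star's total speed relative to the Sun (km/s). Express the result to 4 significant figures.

d = 1/p = 1/0.2616″ = 3.8226 pc.
v_t = 4.740 μ d = 4.740 × 6.822 × 3.8226 = 123.61 km/s.
v = √(v_r² + v_t²) = √((-179.4)² + 123.61²) = √47463.8 = 217.86 km/s.

217.9 km/s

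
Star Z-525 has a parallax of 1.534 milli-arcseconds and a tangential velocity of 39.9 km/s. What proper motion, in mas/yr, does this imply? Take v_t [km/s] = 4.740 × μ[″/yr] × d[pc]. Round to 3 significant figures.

d = 1/p = 1/0.001534″ = 651.89 pc.
μ = v_t / (4.74 d) = 39.9 / (4.74 × 651.89) = 39.9 / 3090 = 0.012913 ″/yr = 12.913 mas/yr.

12.9 mas/yr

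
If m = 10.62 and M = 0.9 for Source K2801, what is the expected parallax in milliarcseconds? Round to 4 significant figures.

1.138 mas

m − M = 10.62 − 0.9 = 9.72.
d = 10^((m−M)/5 + 1) = 10^2.944 = 879.02 pc.
p = 1/d = 1/879.02 = 0.0011376 arcsec = 1.1376 mas.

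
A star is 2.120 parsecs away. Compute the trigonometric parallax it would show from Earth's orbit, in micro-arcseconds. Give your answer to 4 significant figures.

471700 μas

p = 1/d = 1/2.12 = 0.4717 arcsec.
= 0.4717 × 10⁶ = 4.7170 × 10^5 μas.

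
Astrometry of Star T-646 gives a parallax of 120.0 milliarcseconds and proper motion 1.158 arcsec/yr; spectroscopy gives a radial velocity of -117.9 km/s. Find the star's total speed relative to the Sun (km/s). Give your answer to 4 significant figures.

126.5 km/s

d = 1/p = 1/0.1200″ = 8.3333 pc.
v_t = 4.740 μ d = 4.740 × 1.158 × 8.3333 = 45.741 km/s.
v = √(v_r² + v_t²) = √((-117.9)² + 45.741²) = √15992.6 = 126.46 km/s.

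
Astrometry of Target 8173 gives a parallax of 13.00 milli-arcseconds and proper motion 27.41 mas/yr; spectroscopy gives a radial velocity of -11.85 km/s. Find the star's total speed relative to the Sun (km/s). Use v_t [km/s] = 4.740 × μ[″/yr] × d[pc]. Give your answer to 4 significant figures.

15.50 km/s

d = 1/p = 1/0.01300″ = 76.923 pc.
μ = 27.41 mas/yr = 0.02741 ″/yr.
v_t = 4.740 μ d = 4.740 × 0.02741 × 76.923 = 9.9941 km/s.
v = √(v_r² + v_t²) = √((-11.85)² + 9.9941²) = √240.305 = 15.502 km/s.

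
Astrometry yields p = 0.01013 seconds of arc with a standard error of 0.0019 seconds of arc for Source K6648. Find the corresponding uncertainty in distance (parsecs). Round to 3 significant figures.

d = 1/p, so σ_d = σ_p / p².
σ_d = 0.00190 / (0.01013)² = 0.00190 / 0.00010262 = 18.515 pc.

18.5 pc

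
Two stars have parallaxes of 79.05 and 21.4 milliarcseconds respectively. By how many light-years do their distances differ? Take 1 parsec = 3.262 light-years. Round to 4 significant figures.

d_A = 1/0.07905″ = 12.65 pc; d_B = 1/0.02140″ = 46.729 pc.
|d_B − d_A| = |46.729 − 12.65| = 34.079 pc = 34.079 × 3.262 ly = 111.17 ly.

111.2 ly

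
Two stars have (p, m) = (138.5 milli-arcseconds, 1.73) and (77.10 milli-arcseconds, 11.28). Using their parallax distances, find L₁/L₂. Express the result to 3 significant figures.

d₁ = 1/p₁ = 1/0.1385″ = 7.2202 pc; d₂ = 1/p₂ = 1/0.07710″ = 12.97 pc.
M₁ = m₁ − 5 log₁₀ d₁ + 5 = 1.73 − 4.2927 + 5 = 2.4373.
M₂ = 11.28 − 5.5647 + 5 = 10.7153.
L₁/L₂ = 10^(0.4(M₂ − M₁)) = 10^(0.4 × 8.2780) = 10^3.31120 = 2047.4.

L₁/L₂ = 2050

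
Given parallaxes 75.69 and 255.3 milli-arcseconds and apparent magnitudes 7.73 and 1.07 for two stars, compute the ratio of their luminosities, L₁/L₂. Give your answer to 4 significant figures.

L₁/L₂ = 0.02466

d₁ = 1/p₁ = 1/0.07569″ = 13.212 pc; d₂ = 1/p₂ = 1/0.2553″ = 3.917 pc.
M₁ = m₁ − 5 log₁₀ d₁ + 5 = 7.73 − 5.6048 + 5 = 7.1252.
M₂ = 1.07 − 2.9648 + 5 = 3.1052.
L₁/L₂ = 10^(0.4(M₂ − M₁)) = 10^(0.4 × (-4.0200)) = 10^(-1.60800) = 0.02466.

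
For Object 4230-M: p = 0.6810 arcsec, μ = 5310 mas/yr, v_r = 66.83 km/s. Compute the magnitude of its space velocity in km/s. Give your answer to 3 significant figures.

d = 1/p = 1/0.6810″ = 1.4684 pc.
μ = 5310 mas/yr = 5.310 ″/yr.
v_t = 4.740 μ d = 4.740 × 5.310 × 1.4684 = 36.959 km/s.
v = √(v_r² + v_t²) = √(66.83² + 36.959²) = √5832.22 = 76.369 km/s.

76.4 km/s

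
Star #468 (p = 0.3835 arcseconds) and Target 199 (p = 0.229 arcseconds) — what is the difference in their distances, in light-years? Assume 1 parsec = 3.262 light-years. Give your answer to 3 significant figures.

d_A = 1/0.3835″ = 2.6076 pc; d_B = 1/0.2290″ = 4.3668 pc.
|d_B − d_A| = |4.3668 − 2.6076| = 1.7592 pc = 1.7592 × 3.262 ly = 5.7385 ly.

5.74 ly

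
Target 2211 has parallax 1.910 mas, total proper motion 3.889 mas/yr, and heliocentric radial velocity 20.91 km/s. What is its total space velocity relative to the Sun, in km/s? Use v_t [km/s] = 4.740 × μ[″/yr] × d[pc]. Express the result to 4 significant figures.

23.03 km/s

d = 1/p = 1/0.001910″ = 523.56 pc.
μ = 3.889 mas/yr = 0.003889 ″/yr.
v_t = 4.740 μ d = 4.740 × 0.003889 × 523.56 = 9.6512 km/s.
v = √(v_r² + v_t²) = √(20.91² + 9.6512²) = √530.374 = 23.03 km/s.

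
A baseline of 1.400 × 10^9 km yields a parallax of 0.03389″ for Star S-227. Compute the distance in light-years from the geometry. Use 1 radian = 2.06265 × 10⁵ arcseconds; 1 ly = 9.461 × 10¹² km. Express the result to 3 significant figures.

θ = 0.03389″ = 0.03389/206265 = 1.6430 × 10^-7 rad.
d = B/θ = (1.400 × 10^9) / (1.6430 × 10^-7) = 8.5210 × 10^15 km = (8.5210 × 10^15) / (9.461 × 10^12) ly = 900.64 ly.

901 ly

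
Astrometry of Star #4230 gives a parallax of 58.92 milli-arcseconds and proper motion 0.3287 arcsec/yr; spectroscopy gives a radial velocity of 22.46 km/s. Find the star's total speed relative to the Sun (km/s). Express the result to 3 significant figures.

d = 1/p = 1/0.05892″ = 16.972 pc.
v_t = 4.740 μ d = 4.740 × 0.3287 × 16.972 = 26.443 km/s.
v = √(v_r² + v_t²) = √(22.46² + 26.443²) = √1203.68 = 34.694 km/s.

34.7 km/s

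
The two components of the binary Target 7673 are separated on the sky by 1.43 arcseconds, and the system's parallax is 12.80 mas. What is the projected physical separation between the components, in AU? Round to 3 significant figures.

112 AU

d = 1/p = 1/0.01280″ = 78.125 pc.
At distance d (pc), an angle of θ arcsec spans θ·d AU: s = 1.43 × 78.125 = 111.72 AU.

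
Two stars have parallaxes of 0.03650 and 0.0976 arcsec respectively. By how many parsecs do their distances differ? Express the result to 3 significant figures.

17.2 pc

d_A = 1/0.03650″ = 27.397 pc; d_B = 1/0.09760″ = 10.246 pc.
|d_B − d_A| = |10.246 − 27.397| = 17.151 pc.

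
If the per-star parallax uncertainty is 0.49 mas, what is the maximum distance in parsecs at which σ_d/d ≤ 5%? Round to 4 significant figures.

σ_d/d = σ_p/p, so the condition is σ_p/p ≤ 0.05, i.e. p ≥ σ_p/0.05.
p_min = 0.49/0.05 = 9.8 mas = 0.0098 arcsec.
d_max = 1/p_min = 1/0.0098 = 102.04 pc.

102.0 pc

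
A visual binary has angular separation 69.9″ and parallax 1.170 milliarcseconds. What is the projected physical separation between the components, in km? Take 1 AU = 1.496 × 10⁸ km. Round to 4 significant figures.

8.938 × 10^12 km

d = 1/p = 1/0.001170″ = 854.7 pc.
At distance d (pc), an angle of θ arcsec spans θ·d AU: s = 69.9 × 854.7 = 59744 AU.
= 59744 × 1.496 × 10⁸ km = 8.9377 × 10^12 km.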